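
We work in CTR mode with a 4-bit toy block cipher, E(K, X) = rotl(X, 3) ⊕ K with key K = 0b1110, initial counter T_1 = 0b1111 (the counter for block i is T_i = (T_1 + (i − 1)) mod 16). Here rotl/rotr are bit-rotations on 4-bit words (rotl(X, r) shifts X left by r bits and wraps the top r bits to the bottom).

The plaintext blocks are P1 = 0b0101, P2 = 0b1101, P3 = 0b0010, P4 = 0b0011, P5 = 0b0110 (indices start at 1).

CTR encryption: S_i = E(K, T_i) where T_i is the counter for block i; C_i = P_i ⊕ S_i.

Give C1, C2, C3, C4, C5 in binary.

C1 = 0b0100, C2 = 0b0011, C3 = 0b0100, C4 = 0b1100, C5 = 0b0001

C1: T = 0b1111, S = E(K, T) = 0b0001; 0b0101 ⊕ 0b0001 = 0b0100.
C2: T = 0b0000, S = E(K, T) = 0b1110; 0b1101 ⊕ 0b1110 = 0b0011.
C3: T = 0b0001, S = E(K, T) = 0b0110; 0b0010 ⊕ 0b0110 = 0b0100.
C4: T = 0b0010, S = E(K, T) = 0b1111; 0b0011 ⊕ 0b1111 = 0b1100.
C5: T = 0b0011, S = E(K, T) = 0b0111; 0b0110 ⊕ 0b0111 = 0b0001.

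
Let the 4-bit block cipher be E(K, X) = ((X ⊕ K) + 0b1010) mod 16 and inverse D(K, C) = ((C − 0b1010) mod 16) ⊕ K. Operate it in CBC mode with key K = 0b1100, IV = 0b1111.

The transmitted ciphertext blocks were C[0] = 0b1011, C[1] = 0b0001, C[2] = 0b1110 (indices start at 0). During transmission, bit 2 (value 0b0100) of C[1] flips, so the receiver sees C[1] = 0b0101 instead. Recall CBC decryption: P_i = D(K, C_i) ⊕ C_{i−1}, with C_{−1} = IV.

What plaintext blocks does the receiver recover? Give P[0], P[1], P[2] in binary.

P[0] = 0b0010, P[1] = 0b1100, P[2] = 0b1101

Only C[1] changed, to 0b0101. In CBC, a change in C_i garbles P_i and flips the same bit in P_{i+1}. Decrypting the received ciphertext:
P[0]: D(K, 0b1011) = 0b1101; 0b1101 ⊕ 0b1111 = 0b0010.
P[1]: D(K, 0b0101) = 0b0111; 0b0111 ⊕ 0b1011 = 0b1100.
P[2]: D(K, 0b1110) = 0b1000; 0b1000 ⊕ 0b0101 = 0b1101.
Blocks that differ from the original plaintext: P[1], P[2].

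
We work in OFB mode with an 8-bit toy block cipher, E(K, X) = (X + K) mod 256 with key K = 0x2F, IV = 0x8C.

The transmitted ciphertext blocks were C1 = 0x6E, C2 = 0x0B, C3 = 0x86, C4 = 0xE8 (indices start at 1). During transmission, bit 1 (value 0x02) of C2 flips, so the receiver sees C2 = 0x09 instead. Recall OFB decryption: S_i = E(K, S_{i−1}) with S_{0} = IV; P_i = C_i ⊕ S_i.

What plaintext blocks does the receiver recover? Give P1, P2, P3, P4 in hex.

P1 = 0xD5, P2 = 0xE3, P3 = 0x9F, P4 = 0xA0

Only C2 changed, to 0x09. In OFB, a change in C_i flips the same bit in P_i only; the keystream is unaffected. Decrypting the received ciphertext:
P1: S = E(K, 0x8C) = 0xBB; 0x6E ⊕ 0xBB = 0xD5.
P2: S = E(K, 0xBB) = 0xEA; 0x09 ⊕ 0xEA = 0xE3.
P3: S = E(K, 0xEA) = 0x19; 0x86 ⊕ 0x19 = 0x9F.
P4: S = E(K, 0x19) = 0x48; 0xE8 ⊕ 0x48 = 0xA0.
Blocks that differ from the original plaintext: P2.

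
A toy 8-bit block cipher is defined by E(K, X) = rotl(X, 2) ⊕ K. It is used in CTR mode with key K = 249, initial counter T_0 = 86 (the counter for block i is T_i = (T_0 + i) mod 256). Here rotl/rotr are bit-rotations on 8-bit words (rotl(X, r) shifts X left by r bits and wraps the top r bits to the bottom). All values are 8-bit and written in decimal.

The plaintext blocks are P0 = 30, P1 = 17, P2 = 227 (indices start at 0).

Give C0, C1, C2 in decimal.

C0 = 190, C1 = 181, C2 = 123

CTR encryption: S_i = E(K, T_i) where T_i is the counter for block i; C_i = P_i ⊕ S_i.
C0: T = 86, S = E(K, T) = 160; 30 ⊕ 160 = 190.
C1: T = 87, S = E(K, T) = 164; 17 ⊕ 164 = 181.
C2: T = 88, S = E(K, T) = 152; 227 ⊕ 152 = 123.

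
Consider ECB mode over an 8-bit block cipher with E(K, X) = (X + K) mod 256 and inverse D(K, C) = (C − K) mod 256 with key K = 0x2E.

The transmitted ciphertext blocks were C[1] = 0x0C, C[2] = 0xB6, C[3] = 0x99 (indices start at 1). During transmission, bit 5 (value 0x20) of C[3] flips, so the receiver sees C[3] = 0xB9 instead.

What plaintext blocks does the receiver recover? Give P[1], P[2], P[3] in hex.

P[1] = 0xDE, P[2] = 0x88, P[3] = 0x8B

ECB decryption: P_i = D(K, C_i).
Only C[3] changed, to 0xB9. In ECB, a change in C_i affects only P_i. Decrypting the received ciphertext:
P[1]: D(K, 0x0C) = 0xDE.
P[2]: D(K, 0xB6) = 0x88.
P[3]: D(K, 0xB9) = 0x8B.
Blocks that differ from the original plaintext: P[3].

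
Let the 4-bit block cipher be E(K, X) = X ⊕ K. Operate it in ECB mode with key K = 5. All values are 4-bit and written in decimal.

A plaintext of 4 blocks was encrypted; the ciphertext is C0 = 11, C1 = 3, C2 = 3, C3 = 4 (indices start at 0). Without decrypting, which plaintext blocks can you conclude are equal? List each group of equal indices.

ECB encrypts each block independently with the same key, so equal ciphertext blocks imply equal plaintext blocks.
C1 = C2 = 3, so P1 = P2.

P1 = P2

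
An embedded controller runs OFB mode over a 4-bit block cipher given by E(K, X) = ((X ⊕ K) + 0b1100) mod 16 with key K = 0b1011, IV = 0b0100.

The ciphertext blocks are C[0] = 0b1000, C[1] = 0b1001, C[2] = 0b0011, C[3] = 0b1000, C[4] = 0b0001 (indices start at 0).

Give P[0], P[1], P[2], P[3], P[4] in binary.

OFB decryption: S_i = E(K, S_{i−1}) with S_{−1} = IV; P_i = C_i ⊕ S_i.
P[0]: S = E(K, 0b0100) = 0b1011; 0b1000 ⊕ 0b1011 = 0b0011.
P[1]: S = E(K, 0b1011) = 0b1100; 0b1001 ⊕ 0b1100 = 0b0101.
P[2]: S = E(K, 0b1100) = 0b0011; 0b0011 ⊕ 0b0011 = 0b0000.
P[3]: S = E(K, 0b0011) = 0b0100; 0b1000 ⊕ 0b0100 = 0b1100.
P[4]: S = E(K, 0b0100) = 0b1011; 0b0001 ⊕ 0b1011 = 0b1010.

P[0] = 0b0011, P[1] = 0b0101, P[2] = 0b0000, P[3] = 0b1100, P[4] = 0b1010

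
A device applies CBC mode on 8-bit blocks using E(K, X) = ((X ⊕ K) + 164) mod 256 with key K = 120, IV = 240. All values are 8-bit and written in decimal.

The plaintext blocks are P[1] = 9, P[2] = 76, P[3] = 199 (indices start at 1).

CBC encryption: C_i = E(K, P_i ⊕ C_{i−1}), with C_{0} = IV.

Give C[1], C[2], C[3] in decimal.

C[1] = 37, C[2] = 181, C[3] = 174

C[1]: P[1] ⊕ 240 = 249; E(K, 249) = 37.
C[2]: P[2] ⊕ 37 = 105; E(K, 105) = 181.
C[3]: P[3] ⊕ 181 = 114; E(K, 114) = 174.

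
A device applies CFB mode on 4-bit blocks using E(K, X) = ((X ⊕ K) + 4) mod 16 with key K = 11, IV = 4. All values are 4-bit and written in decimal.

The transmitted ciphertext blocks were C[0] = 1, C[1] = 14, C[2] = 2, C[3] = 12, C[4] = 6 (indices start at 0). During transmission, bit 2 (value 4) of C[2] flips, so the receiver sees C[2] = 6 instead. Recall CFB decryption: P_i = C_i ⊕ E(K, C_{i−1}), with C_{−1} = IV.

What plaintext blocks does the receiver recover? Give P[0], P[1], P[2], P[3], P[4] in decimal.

P[0] = 2, P[1] = 0, P[2] = 15, P[3] = 13, P[4] = 13

Only C[2] changed, to 6. In CFB, a change in C_i flips the same bit in P_i and garbles P_{i+1}. Decrypting the received ciphertext:
P[0]: E(K, 4) = 3; 1 ⊕ 3 = 2.
P[1]: E(K, 1) = 14; 14 ⊕ 14 = 0.
P[2]: E(K, 14) = 9; 6 ⊕ 9 = 15.
P[3]: E(K, 6) = 1; 12 ⊕ 1 = 13.
P[4]: E(K, 12) = 11; 6 ⊕ 11 = 13.
Blocks that differ from the original plaintext: P[2], P[3].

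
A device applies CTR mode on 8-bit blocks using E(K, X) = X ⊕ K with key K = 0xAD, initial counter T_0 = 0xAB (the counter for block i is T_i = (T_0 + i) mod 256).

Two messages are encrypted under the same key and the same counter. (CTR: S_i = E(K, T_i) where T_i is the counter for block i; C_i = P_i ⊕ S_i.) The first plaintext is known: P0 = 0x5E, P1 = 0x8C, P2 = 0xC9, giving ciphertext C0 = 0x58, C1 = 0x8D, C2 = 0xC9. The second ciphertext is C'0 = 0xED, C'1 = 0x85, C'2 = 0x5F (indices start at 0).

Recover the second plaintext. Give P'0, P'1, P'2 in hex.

In CTR with a reused counter, both messages share the same keystream S_i, so C_i ⊕ C'_i = P_i ⊕ P'_i and thus P'_i = P_i ⊕ C_i ⊕ C'_i.
P'0: 0x5E ⊕ 0x58 ⊕ 0xED = 0xEB.
P'1: 0x8C ⊕ 0x8D ⊕ 0x85 = 0x84.
P'2: 0xC9 ⊕ 0xC9 ⊕ 0x5F = 0x5F.

P'0 = 0xEB, P'1 = 0x84, P'2 = 0x5F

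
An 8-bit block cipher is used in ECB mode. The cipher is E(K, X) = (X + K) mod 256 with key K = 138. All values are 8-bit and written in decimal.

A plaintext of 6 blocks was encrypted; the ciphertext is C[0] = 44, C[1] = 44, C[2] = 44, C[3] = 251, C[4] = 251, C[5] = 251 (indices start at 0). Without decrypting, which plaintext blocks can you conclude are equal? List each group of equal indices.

P[0] = P[1] = P[2]; P[3] = P[4] = P[5]

ECB encrypts each block independently with the same key, so equal ciphertext blocks imply equal plaintext blocks.
C[0] = C[1] = C[2] = 44, so P[0] = P[1] = P[2].
C[3] = C[4] = C[5] = 251, so P[3] = P[4] = P[5].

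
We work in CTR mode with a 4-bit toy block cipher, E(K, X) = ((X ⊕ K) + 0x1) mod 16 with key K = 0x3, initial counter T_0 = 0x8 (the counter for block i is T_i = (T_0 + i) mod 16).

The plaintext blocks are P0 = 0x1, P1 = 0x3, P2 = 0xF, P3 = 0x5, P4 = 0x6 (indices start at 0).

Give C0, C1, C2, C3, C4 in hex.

C0 = 0xD, C1 = 0x8, C2 = 0x5, C3 = 0xC, C4 = 0x6

CTR encryption: S_i = E(K, T_i) where T_i is the counter for block i; C_i = P_i ⊕ S_i.
C0: T = 0x8, S = E(K, T) = 0xC; 0x1 ⊕ 0xC = 0xD.
C1: T = 0x9, S = E(K, T) = 0xB; 0x3 ⊕ 0xB = 0x8.
C2: T = 0xA, S = E(K, T) = 0xA; 0xF ⊕ 0xA = 0x5.
C3: T = 0xB, S = E(K, T) = 0x9; 0x5 ⊕ 0x9 = 0xC.
C4: T = 0xC, S = E(K, T) = 0x0; 0x6 ⊕ 0x0 = 0x6.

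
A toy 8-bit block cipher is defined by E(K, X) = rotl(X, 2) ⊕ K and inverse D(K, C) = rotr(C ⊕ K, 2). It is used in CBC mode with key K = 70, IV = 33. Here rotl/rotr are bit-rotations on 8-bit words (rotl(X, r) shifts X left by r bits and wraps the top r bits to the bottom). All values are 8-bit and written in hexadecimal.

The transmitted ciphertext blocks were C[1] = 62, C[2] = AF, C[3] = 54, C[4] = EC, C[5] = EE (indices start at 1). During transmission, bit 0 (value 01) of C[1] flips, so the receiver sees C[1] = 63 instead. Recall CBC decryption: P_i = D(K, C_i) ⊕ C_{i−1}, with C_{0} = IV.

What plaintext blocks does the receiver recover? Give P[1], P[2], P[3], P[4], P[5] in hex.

P[1] = F7, P[2] = 94, P[3] = A6, P[4] = 73, P[5] = 4B

Only C[1] changed, to 63. In CBC, a change in C_i garbles P_i and flips the same bit in P_{i+1}. Decrypting the received ciphertext:
P[1]: D(K, 63) = C4; C4 ⊕ 33 = F7.
P[2]: D(K, AF) = F7; F7 ⊕ 63 = 94.
P[3]: D(K, 54) = 09; 09 ⊕ AF = A6.
P[4]: D(K, EC) = 27; 27 ⊕ 54 = 73.
P[5]: D(K, EE) = A7; A7 ⊕ EC = 4B.
Blocks that differ from the original plaintext: P[1], P[2].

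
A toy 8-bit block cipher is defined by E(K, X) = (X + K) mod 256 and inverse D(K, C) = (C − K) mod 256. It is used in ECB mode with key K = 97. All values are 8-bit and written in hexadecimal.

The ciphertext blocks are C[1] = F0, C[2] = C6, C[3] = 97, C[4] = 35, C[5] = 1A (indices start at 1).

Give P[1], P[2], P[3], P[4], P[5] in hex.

ECB decryption: P_i = D(K, C_i).
P[1]: D(K, F0) = 59.
P[2]: D(K, C6) = 2F.
P[3]: D(K, 97) = 00.
P[4]: D(K, 35) = 9E.
P[5]: D(K, 1A) = 83.

P[1] = 59, P[2] = 2F, P[3] = 00, P[4] = 9E, P[5] = 83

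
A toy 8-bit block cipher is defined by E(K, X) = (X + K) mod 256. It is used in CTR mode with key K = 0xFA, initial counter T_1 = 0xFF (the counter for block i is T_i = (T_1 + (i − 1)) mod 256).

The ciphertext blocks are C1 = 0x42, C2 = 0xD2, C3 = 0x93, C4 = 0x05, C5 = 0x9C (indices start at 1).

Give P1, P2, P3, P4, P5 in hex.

P1 = 0xBB, P2 = 0x28, P3 = 0x68, P4 = 0xF9, P5 = 0x61

CTR decryption: S_i = E(K, T_i) where T_i is the counter for block i; P_i = C_i ⊕ S_i.
P1: T = 0xFF, S = E(K, T) = 0xF9; 0x42 ⊕ 0xF9 = 0xBB.
P2: T = 0x00, S = E(K, T) = 0xFA; 0xD2 ⊕ 0xFA = 0x28.
P3: T = 0x01, S = E(K, T) = 0xFB; 0x93 ⊕ 0xFB = 0x68.
P4: T = 0x02, S = E(K, T) = 0xFC; 0x05 ⊕ 0xFC = 0xF9.
P5: T = 0x03, S = E(K, T) = 0xFD; 0x9C ⊕ 0xFD = 0x61.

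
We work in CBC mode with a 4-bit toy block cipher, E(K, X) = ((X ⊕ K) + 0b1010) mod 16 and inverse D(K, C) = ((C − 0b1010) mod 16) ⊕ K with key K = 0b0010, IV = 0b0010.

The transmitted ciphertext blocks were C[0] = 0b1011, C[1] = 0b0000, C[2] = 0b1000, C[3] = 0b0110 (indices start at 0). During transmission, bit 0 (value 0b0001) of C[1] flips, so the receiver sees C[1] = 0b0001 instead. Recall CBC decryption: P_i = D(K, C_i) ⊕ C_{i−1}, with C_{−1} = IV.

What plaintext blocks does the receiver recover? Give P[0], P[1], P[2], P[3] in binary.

Only C[1] changed, to 0b0001. In CBC, a change in C_i garbles P_i and flips the same bit in P_{i+1}. Decrypting the received ciphertext:
P[0]: D(K, 0b1011) = 0b0011; 0b0011 ⊕ 0b0010 = 0b0001.
P[1]: D(K, 0b0001) = 0b0101; 0b0101 ⊕ 0b1011 = 0b1110.
P[2]: D(K, 0b1000) = 0b1100; 0b1100 ⊕ 0b0001 = 0b1101.
P[3]: D(K, 0b0110) = 0b1110; 0b1110 ⊕ 0b1000 = 0b0110.
Blocks that differ from the original plaintext: P[1], P[2].

P[0] = 0b0001, P[1] = 0b1110, P[2] = 0b1101, P[3] = 0b0110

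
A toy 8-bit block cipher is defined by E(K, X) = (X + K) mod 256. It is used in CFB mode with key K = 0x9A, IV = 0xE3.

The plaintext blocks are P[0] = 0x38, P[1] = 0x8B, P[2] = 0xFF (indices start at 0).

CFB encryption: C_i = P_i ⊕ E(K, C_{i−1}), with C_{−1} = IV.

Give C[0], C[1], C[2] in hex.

C[0]: E(K, 0xE3) = 0x7D; 0x38 ⊕ 0x7D = 0x45.
C[1]: E(K, 0x45) = 0xDF; 0x8B ⊕ 0xDF = 0x54.
C[2]: E(K, 0x54) = 0xEE; 0xFF ⊕ 0xEE = 0x11.

C[0] = 0x45, C[1] = 0x54, C[2] = 0x11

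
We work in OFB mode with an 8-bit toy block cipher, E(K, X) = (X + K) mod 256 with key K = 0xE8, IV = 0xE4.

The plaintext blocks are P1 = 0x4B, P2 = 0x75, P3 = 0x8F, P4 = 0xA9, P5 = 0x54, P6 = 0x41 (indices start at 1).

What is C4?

C4 = 0x2D

OFB encryption: S_i = E(K, S_{i−1}) with S_{0} = IV; C_i = P_i ⊕ S_i.
C1: S = E(K, 0xE4) = 0xCC; 0x4B ⊕ 0xCC = 0x87.
C2: S = E(K, 0xCC) = 0xB4; 0x75 ⊕ 0xB4 = 0xC1.
C3: S = E(K, 0xB4) = 0x9C; 0x8F ⊕ 0x9C = 0x13.
C4: S = E(K, 0x9C) = 0x84; 0xA9 ⊕ 0x84 = 0x2D.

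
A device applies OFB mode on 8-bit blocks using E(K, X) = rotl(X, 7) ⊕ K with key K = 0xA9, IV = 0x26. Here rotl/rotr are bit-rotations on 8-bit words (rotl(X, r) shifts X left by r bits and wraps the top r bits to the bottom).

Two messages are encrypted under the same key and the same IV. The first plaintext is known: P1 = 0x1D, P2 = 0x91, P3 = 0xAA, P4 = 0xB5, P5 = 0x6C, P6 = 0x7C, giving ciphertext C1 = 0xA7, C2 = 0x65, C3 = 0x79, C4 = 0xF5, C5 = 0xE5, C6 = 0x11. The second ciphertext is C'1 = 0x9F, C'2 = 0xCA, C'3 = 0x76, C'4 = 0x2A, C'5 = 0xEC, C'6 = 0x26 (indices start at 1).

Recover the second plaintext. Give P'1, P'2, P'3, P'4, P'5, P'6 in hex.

In OFB with a reused IV, both messages share the same keystream S_i, so C_i ⊕ C'_i = P_i ⊕ P'_i and thus P'_i = P_i ⊕ C_i ⊕ C'_i.
P'1: 0x1D ⊕ 0xA7 ⊕ 0x9F = 0x25.
P'2: 0x91 ⊕ 0x65 ⊕ 0xCA = 0x3E.
P'3: 0xAA ⊕ 0x79 ⊕ 0x76 = 0xA5.
P'4: 0xB5 ⊕ 0xF5 ⊕ 0x2A = 0x6A.
P'5: 0x6C ⊕ 0xE5 ⊕ 0xEC = 0x65.
P'6: 0x7C ⊕ 0x11 ⊕ 0x26 = 0x4B.

P'1 = 0x25, P'2 = 0x3E, P'3 = 0xA5, P'4 = 0x6A, P'5 = 0x65, P'6 = 0x4B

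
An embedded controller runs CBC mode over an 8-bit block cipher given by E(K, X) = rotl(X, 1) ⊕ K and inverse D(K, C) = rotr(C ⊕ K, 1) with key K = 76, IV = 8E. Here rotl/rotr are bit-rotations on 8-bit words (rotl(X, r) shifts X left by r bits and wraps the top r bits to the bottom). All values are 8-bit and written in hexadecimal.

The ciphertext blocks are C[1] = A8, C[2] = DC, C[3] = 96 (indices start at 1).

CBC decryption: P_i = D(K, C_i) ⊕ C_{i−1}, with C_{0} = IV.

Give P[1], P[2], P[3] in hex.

P[1]: D(K, A8) = 6F; 6F ⊕ 8E = E1.
P[2]: D(K, DC) = 55; 55 ⊕ A8 = FD.
P[3]: D(K, 96) = 70; 70 ⊕ DC = AC.

P[1] = E1, P[2] = FD, P[3] = AC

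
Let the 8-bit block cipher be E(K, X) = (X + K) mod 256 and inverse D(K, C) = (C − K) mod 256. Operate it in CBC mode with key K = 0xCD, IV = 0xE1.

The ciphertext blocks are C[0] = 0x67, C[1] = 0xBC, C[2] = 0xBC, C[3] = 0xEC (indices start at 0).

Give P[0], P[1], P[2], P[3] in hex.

CBC decryption: P_i = D(K, C_i) ⊕ C_{i−1}, with C_{−1} = IV.
P[0]: D(K, 0x67) = 0x9A; 0x9A ⊕ 0xE1 = 0x7B.
P[1]: D(K, 0xBC) = 0xEF; 0xEF ⊕ 0x67 = 0x88.
P[2]: D(K, 0xBC) = 0xEF; 0xEF ⊕ 0xBC = 0x53.
P[3]: D(K, 0xEC) = 0x1F; 0x1F ⊕ 0xBC = 0xA3.

P[0] = 0x7B, P[1] = 0x88, P[2] = 0x53, P[3] = 0xA3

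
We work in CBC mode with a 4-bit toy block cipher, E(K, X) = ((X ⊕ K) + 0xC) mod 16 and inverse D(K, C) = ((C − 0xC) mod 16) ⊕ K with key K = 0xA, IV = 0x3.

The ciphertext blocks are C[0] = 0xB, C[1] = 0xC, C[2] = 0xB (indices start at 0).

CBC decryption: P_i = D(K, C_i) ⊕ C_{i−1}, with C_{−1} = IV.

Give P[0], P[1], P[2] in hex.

P[0]: D(K, 0xB) = 0x5; 0x5 ⊕ 0x3 = 0x6.
P[1]: D(K, 0xC) = 0xA; 0xA ⊕ 0xB = 0x1.
P[2]: D(K, 0xB) = 0x5; 0x5 ⊕ 0xC = 0x9.

P[0] = 0x6, P[1] = 0x1, P[2] = 0x9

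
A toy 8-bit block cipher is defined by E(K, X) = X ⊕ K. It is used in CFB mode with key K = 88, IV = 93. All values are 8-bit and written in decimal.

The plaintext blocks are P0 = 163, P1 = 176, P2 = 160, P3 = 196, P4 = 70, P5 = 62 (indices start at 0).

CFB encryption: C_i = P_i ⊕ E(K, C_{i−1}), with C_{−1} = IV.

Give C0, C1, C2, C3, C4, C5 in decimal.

C0 = 166, C1 = 78, C2 = 182, C3 = 42, C4 = 52, C5 = 82

C0: E(K, 93) = 5; 163 ⊕ 5 = 166.
C1: E(K, 166) = 254; 176 ⊕ 254 = 78.
C2: E(K, 78) = 22; 160 ⊕ 22 = 182.
C3: E(K, 182) = 238; 196 ⊕ 238 = 42.
C4: E(K, 42) = 114; 70 ⊕ 114 = 52.
C5: E(K, 52) = 108; 62 ⊕ 108 = 82.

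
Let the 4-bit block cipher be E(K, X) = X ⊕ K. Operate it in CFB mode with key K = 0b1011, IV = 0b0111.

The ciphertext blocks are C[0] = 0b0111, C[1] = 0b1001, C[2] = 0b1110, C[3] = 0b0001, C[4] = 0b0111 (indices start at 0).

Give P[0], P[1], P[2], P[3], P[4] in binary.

P[0] = 0b1011, P[1] = 0b0101, P[2] = 0b1100, P[3] = 0b0100, P[4] = 0b1101

CFB decryption: P_i = C_i ⊕ E(K, C_{i−1}), with C_{−1} = IV.
P[0]: E(K, 0b0111) = 0b1100; 0b0111 ⊕ 0b1100 = 0b1011.
P[1]: E(K, 0b0111) = 0b1100; 0b1001 ⊕ 0b1100 = 0b0101.
P[2]: E(K, 0b1001) = 0b0010; 0b1110 ⊕ 0b0010 = 0b1100.
P[3]: E(K, 0b1110) = 0b0101; 0b0001 ⊕ 0b0101 = 0b0100.
P[4]: E(K, 0b0001) = 0b1010; 0b0111 ⊕ 0b1010 = 0b1101.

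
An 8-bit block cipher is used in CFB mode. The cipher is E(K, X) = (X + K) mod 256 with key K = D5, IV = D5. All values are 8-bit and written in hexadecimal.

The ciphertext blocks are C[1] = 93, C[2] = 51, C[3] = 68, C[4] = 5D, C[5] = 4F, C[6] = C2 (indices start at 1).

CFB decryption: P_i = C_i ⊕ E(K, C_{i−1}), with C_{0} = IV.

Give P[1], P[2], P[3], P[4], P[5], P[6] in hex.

P[1] = 39, P[2] = 39, P[3] = 4E, P[4] = 60, P[5] = 7D, P[6] = E6

P[1]: E(K, D5) = AA; 93 ⊕ AA = 39.
P[2]: E(K, 93) = 68; 51 ⊕ 68 = 39.
P[3]: E(K, 51) = 26; 68 ⊕ 26 = 4E.
P[4]: E(K, 68) = 3D; 5D ⊕ 3D = 60.
P[5]: E(K, 5D) = 32; 4F ⊕ 32 = 7D.
P[6]: E(K, 4F) = 24; C2 ⊕ 24 = E6.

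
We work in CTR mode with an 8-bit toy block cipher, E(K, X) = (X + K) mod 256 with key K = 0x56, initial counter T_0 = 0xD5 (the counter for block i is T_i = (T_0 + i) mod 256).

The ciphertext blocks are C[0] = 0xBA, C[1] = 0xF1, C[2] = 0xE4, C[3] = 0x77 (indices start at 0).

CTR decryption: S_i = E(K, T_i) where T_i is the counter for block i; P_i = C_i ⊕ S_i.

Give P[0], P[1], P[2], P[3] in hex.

P[0] = 0x91, P[1] = 0xDD, P[2] = 0xC9, P[3] = 0x59

P[0]: T = 0xD5, S = E(K, T) = 0x2B; 0xBA ⊕ 0x2B = 0x91.
P[1]: T = 0xD6, S = E(K, T) = 0x2C; 0xF1 ⊕ 0x2C = 0xDD.
P[2]: T = 0xD7, S = E(K, T) = 0x2D; 0xE4 ⊕ 0x2D = 0xC9.
P[3]: T = 0xD8, S = E(K, T) = 0x2E; 0x77 ⊕ 0x2E = 0x59.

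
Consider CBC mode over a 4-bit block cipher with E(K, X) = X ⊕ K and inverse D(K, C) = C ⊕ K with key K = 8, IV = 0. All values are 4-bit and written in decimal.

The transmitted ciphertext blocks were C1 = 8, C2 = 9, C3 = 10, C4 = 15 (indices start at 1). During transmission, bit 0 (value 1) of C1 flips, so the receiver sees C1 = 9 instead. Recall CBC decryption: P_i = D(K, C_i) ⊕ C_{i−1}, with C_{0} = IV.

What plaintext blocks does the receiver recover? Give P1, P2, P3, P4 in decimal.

Only C1 changed, to 9. In CBC, a change in C_i garbles P_i and flips the same bit in P_{i+1}. Decrypting the received ciphertext:
P1: D(K, 9) = 1; 1 ⊕ 0 = 1.
P2: D(K, 9) = 1; 1 ⊕ 9 = 8.
P3: D(K, 10) = 2; 2 ⊕ 9 = 11.
P4: D(K, 15) = 7; 7 ⊕ 10 = 13.
Blocks that differ from the original plaintext: P1, P2.

P1 = 1, P2 = 8, P3 = 11, P4 = 13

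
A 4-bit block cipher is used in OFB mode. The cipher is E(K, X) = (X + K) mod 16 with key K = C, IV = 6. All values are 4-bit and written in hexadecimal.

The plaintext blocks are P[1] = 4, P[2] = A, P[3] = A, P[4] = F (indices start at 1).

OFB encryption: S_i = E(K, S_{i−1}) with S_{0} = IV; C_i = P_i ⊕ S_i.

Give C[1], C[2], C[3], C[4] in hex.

C[1]: S = E(K, 6) = 2; 4 ⊕ 2 = 6.
C[2]: S = E(K, 2) = E; A ⊕ E = 4.
C[3]: S = E(K, E) = A; A ⊕ A = 0.
C[4]: S = E(K, A) = 6; F ⊕ 6 = 9.

C[1] = 6, C[2] = 4, C[3] = 0, C[4] = 9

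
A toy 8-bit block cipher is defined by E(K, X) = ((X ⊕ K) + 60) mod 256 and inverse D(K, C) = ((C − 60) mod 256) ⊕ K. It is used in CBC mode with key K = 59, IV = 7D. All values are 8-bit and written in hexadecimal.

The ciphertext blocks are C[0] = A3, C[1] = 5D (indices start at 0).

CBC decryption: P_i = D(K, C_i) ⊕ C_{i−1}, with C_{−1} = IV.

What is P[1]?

P[1] = 07

P[1]: D(K, 5D) = A4; A4 ⊕ A3 = 07.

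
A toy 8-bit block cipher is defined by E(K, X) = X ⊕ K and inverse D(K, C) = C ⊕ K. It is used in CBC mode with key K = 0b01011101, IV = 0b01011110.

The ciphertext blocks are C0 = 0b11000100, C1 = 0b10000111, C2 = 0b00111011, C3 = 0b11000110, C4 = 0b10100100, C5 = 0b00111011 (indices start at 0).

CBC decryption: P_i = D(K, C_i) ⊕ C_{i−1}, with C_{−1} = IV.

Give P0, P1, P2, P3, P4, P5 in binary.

P0: D(K, 0b11000100) = 0b10011001; 0b10011001 ⊕ 0b01011110 = 0b11000111.
P1: D(K, 0b10000111) = 0b11011010; 0b11011010 ⊕ 0b11000100 = 0b00011110.
P2: D(K, 0b00111011) = 0b01100110; 0b01100110 ⊕ 0b10000111 = 0b11100001.
P3: D(K, 0b11000110) = 0b10011011; 0b10011011 ⊕ 0b00111011 = 0b10100000.
P4: D(K, 0b10100100) = 0b11111001; 0b11111001 ⊕ 0b11000110 = 0b00111111.
P5: D(K, 0b00111011) = 0b01100110; 0b01100110 ⊕ 0b10100100 = 0b11000010.

P0 = 0b11000111, P1 = 0b00011110, P2 = 0b11100001, P3 = 0b10100000, P4 = 0b00111111, P5 = 0b11000010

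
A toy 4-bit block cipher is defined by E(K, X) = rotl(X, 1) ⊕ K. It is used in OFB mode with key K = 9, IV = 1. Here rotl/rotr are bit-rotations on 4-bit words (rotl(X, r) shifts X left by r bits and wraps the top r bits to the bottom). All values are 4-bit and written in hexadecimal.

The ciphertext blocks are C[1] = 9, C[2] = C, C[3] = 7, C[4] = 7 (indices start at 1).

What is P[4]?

P[4] = 6

OFB decryption: S_i = E(K, S_{i−1}) with S_{0} = IV; P_i = C_i ⊕ S_i.
P[1]: S = E(K, 1) = B; 9 ⊕ B = 2.
P[2]: S = E(K, B) = E; C ⊕ E = 2.
P[3]: S = E(K, E) = 4; 7 ⊕ 4 = 3.
P[4]: S = E(K, 4) = 1; 7 ⊕ 1 = 6.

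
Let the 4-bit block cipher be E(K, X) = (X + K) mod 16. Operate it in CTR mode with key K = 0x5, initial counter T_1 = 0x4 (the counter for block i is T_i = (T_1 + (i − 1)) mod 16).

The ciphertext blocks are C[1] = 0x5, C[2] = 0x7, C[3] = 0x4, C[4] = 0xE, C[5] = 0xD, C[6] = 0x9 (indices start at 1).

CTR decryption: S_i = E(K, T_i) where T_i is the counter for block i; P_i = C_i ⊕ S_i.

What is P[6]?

P[6] = 0x7

P[6]: T = 0x9, S = E(K, T) = 0xE; 0x9 ⊕ 0xE = 0x7.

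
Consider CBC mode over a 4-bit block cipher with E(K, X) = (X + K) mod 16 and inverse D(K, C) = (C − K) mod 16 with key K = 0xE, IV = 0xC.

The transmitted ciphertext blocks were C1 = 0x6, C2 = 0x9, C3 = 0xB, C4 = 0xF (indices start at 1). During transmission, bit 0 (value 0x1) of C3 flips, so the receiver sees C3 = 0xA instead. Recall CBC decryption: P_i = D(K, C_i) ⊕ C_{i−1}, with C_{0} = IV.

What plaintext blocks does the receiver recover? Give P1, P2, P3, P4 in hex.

P1 = 0x4, P2 = 0xD, P3 = 0x5, P4 = 0xB

Only C3 changed, to 0xA. In CBC, a change in C_i garbles P_i and flips the same bit in P_{i+1}. Decrypting the received ciphertext:
P1: D(K, 0x6) = 0x8; 0x8 ⊕ 0xC = 0x4.
P2: D(K, 0x9) = 0xB; 0xB ⊕ 0x6 = 0xD.
P3: D(K, 0xA) = 0xC; 0xC ⊕ 0x9 = 0x5.
P4: D(K, 0xF) = 0x1; 0x1 ⊕ 0xA = 0xB.
Blocks that differ from the original plaintext: P3, P4.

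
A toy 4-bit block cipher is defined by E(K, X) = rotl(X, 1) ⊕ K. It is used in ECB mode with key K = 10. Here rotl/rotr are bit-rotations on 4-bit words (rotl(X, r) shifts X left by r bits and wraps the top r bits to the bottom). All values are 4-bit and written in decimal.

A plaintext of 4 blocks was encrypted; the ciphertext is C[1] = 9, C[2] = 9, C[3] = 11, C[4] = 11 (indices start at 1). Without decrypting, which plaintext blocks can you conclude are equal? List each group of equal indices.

ECB encrypts each block independently with the same key, so equal ciphertext blocks imply equal plaintext blocks.
C[1] = C[2] = 9, so P[1] = P[2].
C[3] = C[4] = 11, so P[3] = P[4].

P[1] = P[2]; P[3] = P[4]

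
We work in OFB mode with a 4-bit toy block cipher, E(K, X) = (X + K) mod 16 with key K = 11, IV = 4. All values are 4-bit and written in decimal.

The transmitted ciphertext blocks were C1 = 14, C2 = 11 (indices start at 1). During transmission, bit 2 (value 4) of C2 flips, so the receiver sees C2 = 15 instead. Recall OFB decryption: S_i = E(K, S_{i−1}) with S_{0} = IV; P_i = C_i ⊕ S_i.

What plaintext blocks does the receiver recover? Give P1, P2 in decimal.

P1 = 1, P2 = 5

Only C2 changed, to 15. In OFB, a change in C_i flips the same bit in P_i only; the keystream is unaffected. Decrypting the received ciphertext:
P1: S = E(K, 4) = 15; 14 ⊕ 15 = 1.
P2: S = E(K, 15) = 10; 15 ⊕ 10 = 5.
Blocks that differ from the original plaintext: P2.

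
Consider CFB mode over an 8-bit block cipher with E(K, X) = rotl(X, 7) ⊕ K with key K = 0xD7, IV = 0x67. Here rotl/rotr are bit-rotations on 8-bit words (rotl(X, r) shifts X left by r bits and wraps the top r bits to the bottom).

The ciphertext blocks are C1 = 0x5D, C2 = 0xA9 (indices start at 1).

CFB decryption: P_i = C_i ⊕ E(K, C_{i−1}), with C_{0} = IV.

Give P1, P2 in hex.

P1 = 0x39, P2 = 0xD0

P1: E(K, 0x67) = 0x64; 0x5D ⊕ 0x64 = 0x39.
P2: E(K, 0x5D) = 0x79; 0xA9 ⊕ 0x79 = 0xD0.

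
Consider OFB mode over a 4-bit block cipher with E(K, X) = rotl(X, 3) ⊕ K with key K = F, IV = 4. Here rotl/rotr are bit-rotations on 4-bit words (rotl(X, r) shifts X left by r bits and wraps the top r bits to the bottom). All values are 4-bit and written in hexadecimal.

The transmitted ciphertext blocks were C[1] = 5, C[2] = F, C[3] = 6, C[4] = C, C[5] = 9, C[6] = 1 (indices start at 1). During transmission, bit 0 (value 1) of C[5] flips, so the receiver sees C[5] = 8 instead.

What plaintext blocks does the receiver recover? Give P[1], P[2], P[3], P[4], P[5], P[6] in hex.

OFB decryption: S_i = E(K, S_{i−1}) with S_{0} = IV; P_i = C_i ⊕ S_i.
Only C[5] changed, to 8. In OFB, a change in C_i flips the same bit in P_i only; the keystream is unaffected. Decrypting the received ciphertext:
P[1]: S = E(K, 4) = D; 5 ⊕ D = 8.
P[2]: S = E(K, D) = 1; F ⊕ 1 = E.
P[3]: S = E(K, 1) = 7; 6 ⊕ 7 = 1.
P[4]: S = E(K, 7) = 4; C ⊕ 4 = 8.
P[5]: S = E(K, 4) = D; 8 ⊕ D = 5.
P[6]: S = E(K, D) = 1; 1 ⊕ 1 = 0.
Blocks that differ from the original plaintext: P[5].

P[1] = 8, P[2] = E, P[3] = 1, P[4] = 8, P[5] = 5, P[6] = 0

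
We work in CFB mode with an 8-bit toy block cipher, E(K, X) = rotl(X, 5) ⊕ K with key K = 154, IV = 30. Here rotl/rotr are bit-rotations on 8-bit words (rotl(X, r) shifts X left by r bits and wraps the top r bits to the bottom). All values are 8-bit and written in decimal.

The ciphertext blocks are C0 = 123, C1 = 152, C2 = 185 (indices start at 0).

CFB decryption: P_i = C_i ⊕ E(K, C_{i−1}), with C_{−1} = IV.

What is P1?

P1: E(K, 123) = 245; 152 ⊕ 245 = 109.

P1 = 109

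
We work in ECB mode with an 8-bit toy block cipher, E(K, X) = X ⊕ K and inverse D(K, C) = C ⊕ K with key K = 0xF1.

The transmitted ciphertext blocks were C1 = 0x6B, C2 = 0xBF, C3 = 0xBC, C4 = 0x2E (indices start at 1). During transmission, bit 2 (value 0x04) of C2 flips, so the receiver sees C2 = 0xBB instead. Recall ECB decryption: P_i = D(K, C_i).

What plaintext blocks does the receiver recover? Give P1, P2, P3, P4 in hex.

P1 = 0x9A, P2 = 0x4A, P3 = 0x4D, P4 = 0xDF

Only C2 changed, to 0xBB. In ECB, a change in C_i affects only P_i. Decrypting the received ciphertext:
P1: D(K, 0x6B) = 0x9A.
P2: D(K, 0xBB) = 0x4A.
P3: D(K, 0xBC) = 0x4D.
P4: D(K, 0x2E) = 0xDF.
Blocks that differ from the original plaintext: P2.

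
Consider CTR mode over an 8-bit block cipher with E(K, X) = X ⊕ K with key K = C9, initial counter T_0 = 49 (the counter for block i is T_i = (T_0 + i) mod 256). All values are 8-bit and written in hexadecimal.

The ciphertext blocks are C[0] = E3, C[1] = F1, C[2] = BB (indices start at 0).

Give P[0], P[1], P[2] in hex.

P[0] = 63, P[1] = 72, P[2] = 39

CTR decryption: S_i = E(K, T_i) where T_i is the counter for block i; P_i = C_i ⊕ S_i.
P[0]: T = 49, S = E(K, T) = 80; E3 ⊕ 80 = 63.
P[1]: T = 4A, S = E(K, T) = 83; F1 ⊕ 83 = 72.
P[2]: T = 4B, S = E(K, T) = 82; BB ⊕ 82 = 39.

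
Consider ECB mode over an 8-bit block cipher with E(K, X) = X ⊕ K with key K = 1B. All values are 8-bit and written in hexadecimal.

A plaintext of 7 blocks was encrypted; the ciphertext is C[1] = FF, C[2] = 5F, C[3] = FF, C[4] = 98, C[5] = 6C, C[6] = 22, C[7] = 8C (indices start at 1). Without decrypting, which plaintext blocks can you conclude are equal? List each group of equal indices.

P[1] = P[3]

ECB encrypts each block independently with the same key, so equal ciphertext blocks imply equal plaintext blocks.
C[1] = C[3] = FF, so P[1] = P[3].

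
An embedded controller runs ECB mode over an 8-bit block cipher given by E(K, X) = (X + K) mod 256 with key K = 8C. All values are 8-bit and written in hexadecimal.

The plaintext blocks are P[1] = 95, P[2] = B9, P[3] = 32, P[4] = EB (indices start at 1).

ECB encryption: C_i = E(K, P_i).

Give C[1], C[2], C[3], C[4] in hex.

C[1] = 21, C[2] = 45, C[3] = BE, C[4] = 77

C[1]: E(K, 95) = 21.
C[2]: E(K, B9) = 45.
C[3]: E(K, 32) = BE.
C[4]: E(K, EB) = 77.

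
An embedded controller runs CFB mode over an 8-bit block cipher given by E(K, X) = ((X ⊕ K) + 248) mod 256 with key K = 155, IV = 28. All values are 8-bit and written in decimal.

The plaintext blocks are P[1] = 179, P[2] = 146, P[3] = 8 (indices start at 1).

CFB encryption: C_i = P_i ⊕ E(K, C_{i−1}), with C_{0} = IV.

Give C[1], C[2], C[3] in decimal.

C[1] = 204, C[2] = 221, C[3] = 54

C[1]: E(K, 28) = 127; 179 ⊕ 127 = 204.
C[2]: E(K, 204) = 79; 146 ⊕ 79 = 221.
C[3]: E(K, 221) = 62; 8 ⊕ 62 = 54.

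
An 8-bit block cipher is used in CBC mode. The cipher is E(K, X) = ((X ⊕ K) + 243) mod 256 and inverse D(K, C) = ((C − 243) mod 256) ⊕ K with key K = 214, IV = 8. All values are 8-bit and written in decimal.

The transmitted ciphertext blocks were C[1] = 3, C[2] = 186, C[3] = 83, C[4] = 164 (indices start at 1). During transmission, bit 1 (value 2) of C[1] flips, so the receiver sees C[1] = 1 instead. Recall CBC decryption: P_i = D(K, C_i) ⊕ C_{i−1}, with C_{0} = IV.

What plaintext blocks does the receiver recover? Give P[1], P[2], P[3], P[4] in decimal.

P[1] = 208, P[2] = 16, P[3] = 12, P[4] = 52

Only C[1] changed, to 1. In CBC, a change in C_i garbles P_i and flips the same bit in P_{i+1}. Decrypting the received ciphertext:
P[1]: D(K, 1) = 216; 216 ⊕ 8 = 208.
P[2]: D(K, 186) = 17; 17 ⊕ 1 = 16.
P[3]: D(K, 83) = 182; 182 ⊕ 186 = 12.
P[4]: D(K, 164) = 103; 103 ⊕ 83 = 52.
Blocks that differ from the original plaintext: P[1], P[2].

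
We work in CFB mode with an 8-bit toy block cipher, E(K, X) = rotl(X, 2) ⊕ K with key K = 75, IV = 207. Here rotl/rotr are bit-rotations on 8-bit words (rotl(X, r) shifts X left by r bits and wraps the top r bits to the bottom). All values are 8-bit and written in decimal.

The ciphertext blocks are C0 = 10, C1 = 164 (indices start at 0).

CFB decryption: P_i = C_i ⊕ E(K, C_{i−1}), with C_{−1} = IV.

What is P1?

P1 = 199

P1: E(K, 10) = 99; 164 ⊕ 99 = 199.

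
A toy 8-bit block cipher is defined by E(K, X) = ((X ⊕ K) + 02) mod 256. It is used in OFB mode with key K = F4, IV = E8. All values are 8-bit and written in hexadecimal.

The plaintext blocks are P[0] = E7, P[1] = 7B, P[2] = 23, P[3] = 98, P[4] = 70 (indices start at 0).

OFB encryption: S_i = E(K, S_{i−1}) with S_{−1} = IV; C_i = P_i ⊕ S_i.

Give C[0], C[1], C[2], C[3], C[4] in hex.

C[0] = F9, C[1] = 97, C[2] = 39, C[3] = 68, C[4] = 76

C[0]: S = E(K, E8) = 1E; E7 ⊕ 1E = F9.
C[1]: S = E(K, 1E) = EC; 7B ⊕ EC = 97.
C[2]: S = E(K, EC) = 1A; 23 ⊕ 1A = 39.
C[3]: S = E(K, 1A) = F0; 98 ⊕ F0 = 68.
C[4]: S = E(K, F0) = 06; 70 ⊕ 06 = 76.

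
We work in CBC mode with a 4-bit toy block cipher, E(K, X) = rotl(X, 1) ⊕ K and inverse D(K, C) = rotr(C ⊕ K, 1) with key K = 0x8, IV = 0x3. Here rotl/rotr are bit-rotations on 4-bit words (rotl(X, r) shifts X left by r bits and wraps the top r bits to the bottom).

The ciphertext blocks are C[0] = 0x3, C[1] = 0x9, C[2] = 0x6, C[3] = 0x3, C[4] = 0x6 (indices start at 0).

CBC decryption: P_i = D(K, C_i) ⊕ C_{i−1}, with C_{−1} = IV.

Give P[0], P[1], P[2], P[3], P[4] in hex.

P[0] = 0xE, P[1] = 0xB, P[2] = 0xE, P[3] = 0xB, P[4] = 0x4

P[0]: D(K, 0x3) = 0xD; 0xD ⊕ 0x3 = 0xE.
P[1]: D(K, 0x9) = 0x8; 0x8 ⊕ 0x3 = 0xB.
P[2]: D(K, 0x6) = 0x7; 0x7 ⊕ 0x9 = 0xE.
P[3]: D(K, 0x3) = 0xD; 0xD ⊕ 0x6 = 0xB.
P[4]: D(K, 0x6) = 0x7; 0x7 ⊕ 0x3 = 0x4.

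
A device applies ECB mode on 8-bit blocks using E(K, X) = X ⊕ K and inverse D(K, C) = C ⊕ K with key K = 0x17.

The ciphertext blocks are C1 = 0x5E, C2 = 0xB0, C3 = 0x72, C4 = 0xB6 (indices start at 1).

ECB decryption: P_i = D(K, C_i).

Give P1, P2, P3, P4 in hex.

P1: D(K, 0x5E) = 0x49.
P2: D(K, 0xB0) = 0xA7.
P3: D(K, 0x72) = 0x65.
P4: D(K, 0xB6) = 0xA1.

P1 = 0x49, P2 = 0xA7, P3 = 0x65, P4 = 0xA1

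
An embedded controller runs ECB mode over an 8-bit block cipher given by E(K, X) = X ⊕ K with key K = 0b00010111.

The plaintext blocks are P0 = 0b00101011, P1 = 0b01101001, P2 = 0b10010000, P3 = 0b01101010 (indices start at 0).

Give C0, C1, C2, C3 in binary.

C0 = 0b00111100, C1 = 0b01111110, C2 = 0b10000111, C3 = 0b01111101

ECB encryption: C_i = E(K, P_i).
C0: E(K, 0b00101011) = 0b00111100.
C1: E(K, 0b01101001) = 0b01111110.
C2: E(K, 0b10010000) = 0b10000111.
C3: E(K, 0b01101010) = 0b01111101.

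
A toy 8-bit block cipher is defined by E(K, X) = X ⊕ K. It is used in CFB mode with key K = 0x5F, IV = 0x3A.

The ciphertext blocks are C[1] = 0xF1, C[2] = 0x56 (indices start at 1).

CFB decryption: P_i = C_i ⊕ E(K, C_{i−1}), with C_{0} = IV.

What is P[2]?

P[2] = 0xF8

P[2]: E(K, 0xF1) = 0xAE; 0x56 ⊕ 0xAE = 0xF8.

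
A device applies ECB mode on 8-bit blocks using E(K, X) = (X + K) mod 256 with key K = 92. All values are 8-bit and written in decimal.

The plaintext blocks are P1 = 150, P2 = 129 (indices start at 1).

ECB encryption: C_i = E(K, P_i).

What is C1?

C1: E(K, 150) = 242.

C1 = 242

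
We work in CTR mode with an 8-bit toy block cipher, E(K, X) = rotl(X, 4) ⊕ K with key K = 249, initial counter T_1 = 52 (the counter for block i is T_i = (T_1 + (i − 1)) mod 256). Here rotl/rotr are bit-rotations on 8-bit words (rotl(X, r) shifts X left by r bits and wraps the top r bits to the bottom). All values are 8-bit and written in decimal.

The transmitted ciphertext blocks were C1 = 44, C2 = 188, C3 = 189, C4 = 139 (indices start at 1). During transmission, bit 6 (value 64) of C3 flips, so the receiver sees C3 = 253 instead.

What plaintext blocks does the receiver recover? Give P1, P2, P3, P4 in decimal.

P1 = 150, P2 = 22, P3 = 103, P4 = 1

CTR decryption: S_i = E(K, T_i) where T_i is the counter for block i; P_i = C_i ⊕ S_i.
Only C3 changed, to 253. In CTR, a change in C_i flips the same bit in P_i only; the keystream is unaffected. Decrypting the received ciphertext:
P1: T = 52, S = E(K, T) = 186; 44 ⊕ 186 = 150.
P2: T = 53, S = E(K, T) = 170; 188 ⊕ 170 = 22.
P3: T = 54, S = E(K, T) = 154; 253 ⊕ 154 = 103.
P4: T = 55, S = E(K, T) = 138; 139 ⊕ 138 = 1.
Blocks that differ from the original plaintext: P3.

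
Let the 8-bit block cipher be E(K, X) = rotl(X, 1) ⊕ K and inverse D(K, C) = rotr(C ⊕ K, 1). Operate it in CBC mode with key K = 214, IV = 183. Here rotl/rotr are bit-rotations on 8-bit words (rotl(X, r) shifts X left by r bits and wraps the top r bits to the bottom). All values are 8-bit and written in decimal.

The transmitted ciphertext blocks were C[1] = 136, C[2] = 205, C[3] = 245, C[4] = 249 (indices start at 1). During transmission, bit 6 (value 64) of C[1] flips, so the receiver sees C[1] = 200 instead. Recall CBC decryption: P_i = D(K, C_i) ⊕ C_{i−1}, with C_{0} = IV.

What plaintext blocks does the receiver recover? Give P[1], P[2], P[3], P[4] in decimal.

Only C[1] changed, to 200. In CBC, a change in C_i garbles P_i and flips the same bit in P_{i+1}. Decrypting the received ciphertext:
P[1]: D(K, 200) = 15; 15 ⊕ 183 = 184.
P[2]: D(K, 205) = 141; 141 ⊕ 200 = 69.
P[3]: D(K, 245) = 145; 145 ⊕ 205 = 92.
P[4]: D(K, 249) = 151; 151 ⊕ 245 = 98.
Blocks that differ from the original plaintext: P[1], P[2].

P[1] = 184, P[2] = 69, P[3] = 92, P[4] = 98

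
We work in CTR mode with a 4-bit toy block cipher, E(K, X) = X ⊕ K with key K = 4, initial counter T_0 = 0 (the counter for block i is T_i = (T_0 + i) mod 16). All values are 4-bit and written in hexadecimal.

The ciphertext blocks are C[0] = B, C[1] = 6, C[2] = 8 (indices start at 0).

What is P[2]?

P[2] = E

CTR decryption: S_i = E(K, T_i) where T_i is the counter for block i; P_i = C_i ⊕ S_i.
P[2]: T = 2, S = E(K, T) = 6; 8 ⊕ 6 = E.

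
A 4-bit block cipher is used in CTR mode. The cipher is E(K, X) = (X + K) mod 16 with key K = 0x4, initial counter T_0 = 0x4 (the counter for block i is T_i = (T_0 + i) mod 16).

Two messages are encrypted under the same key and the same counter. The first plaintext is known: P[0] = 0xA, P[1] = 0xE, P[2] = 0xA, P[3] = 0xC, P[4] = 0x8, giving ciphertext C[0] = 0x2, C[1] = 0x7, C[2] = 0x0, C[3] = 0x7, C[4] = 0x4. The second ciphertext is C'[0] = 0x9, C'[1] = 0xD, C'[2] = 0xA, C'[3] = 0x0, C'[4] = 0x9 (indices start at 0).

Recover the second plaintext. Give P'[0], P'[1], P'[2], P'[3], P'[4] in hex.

P'[0] = 0x1, P'[1] = 0x4, P'[2] = 0x0, P'[3] = 0xB, P'[4] = 0x5

In CTR with a reused counter, both messages share the same keystream S_i, so C_i ⊕ C'_i = P_i ⊕ P'_i and thus P'_i = P_i ⊕ C_i ⊕ C'_i.
P'[0]: 0xA ⊕ 0x2 ⊕ 0x9 = 0x1.
P'[1]: 0xE ⊕ 0x7 ⊕ 0xD = 0x4.
P'[2]: 0xA ⊕ 0x0 ⊕ 0xA = 0x0.
P'[3]: 0xC ⊕ 0x7 ⊕ 0x0 = 0xB.
P'[4]: 0x8 ⊕ 0x4 ⊕ 0x9 = 0x5.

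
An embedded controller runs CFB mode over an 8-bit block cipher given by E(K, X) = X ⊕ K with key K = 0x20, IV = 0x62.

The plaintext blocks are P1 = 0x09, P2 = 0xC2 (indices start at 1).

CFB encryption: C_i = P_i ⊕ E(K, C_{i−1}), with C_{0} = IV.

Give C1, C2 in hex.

C1: E(K, 0x62) = 0x42; 0x09 ⊕ 0x42 = 0x4B.
C2: E(K, 0x4B) = 0x6B; 0xC2 ⊕ 0x6B = 0xA9.

C1 = 0x4B, C2 = 0xA9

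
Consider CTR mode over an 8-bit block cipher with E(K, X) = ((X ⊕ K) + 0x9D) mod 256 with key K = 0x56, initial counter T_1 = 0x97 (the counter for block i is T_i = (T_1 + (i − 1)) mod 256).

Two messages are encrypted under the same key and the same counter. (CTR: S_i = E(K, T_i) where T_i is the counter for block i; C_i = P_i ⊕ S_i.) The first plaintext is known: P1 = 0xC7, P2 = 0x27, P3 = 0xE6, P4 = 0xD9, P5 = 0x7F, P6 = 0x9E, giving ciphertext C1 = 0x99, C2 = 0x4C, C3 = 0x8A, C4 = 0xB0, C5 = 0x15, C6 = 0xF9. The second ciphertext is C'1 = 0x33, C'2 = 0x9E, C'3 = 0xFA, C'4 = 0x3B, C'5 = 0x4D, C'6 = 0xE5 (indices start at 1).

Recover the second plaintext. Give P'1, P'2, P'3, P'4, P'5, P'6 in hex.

P'1 = 0x6D, P'2 = 0xF5, P'3 = 0x96, P'4 = 0x52, P'5 = 0x27, P'6 = 0x82

In CTR with a reused counter, both messages share the same keystream S_i, so C_i ⊕ C'_i = P_i ⊕ P'_i and thus P'_i = P_i ⊕ C_i ⊕ C'_i.
P'1: 0xC7 ⊕ 0x99 ⊕ 0x33 = 0x6D.
P'2: 0x27 ⊕ 0x4C ⊕ 0x9E = 0xF5.
P'3: 0xE6 ⊕ 0x8A ⊕ 0xFA = 0x96.
P'4: 0xD9 ⊕ 0xB0 ⊕ 0x3B = 0x52.
P'5: 0x7F ⊕ 0x15 ⊕ 0x4D = 0x27.
P'6: 0x9E ⊕ 0xF9 ⊕ 0xE5 = 0x82.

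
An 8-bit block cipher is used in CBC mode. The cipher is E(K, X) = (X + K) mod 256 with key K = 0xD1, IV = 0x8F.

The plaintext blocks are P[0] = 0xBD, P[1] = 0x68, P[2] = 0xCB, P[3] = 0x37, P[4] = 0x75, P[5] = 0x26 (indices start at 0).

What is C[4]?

CBC encryption: C_i = E(K, P_i ⊕ C_{i−1}), with C_{−1} = IV.
C[0]: P[0] ⊕ 0x8F = 0x32; E(K, 0x32) = 0x03.
C[1]: P[1] ⊕ 0x03 = 0x6B; E(K, 0x6B) = 0x3C.
C[2]: P[2] ⊕ 0x3C = 0xF7; E(K, 0xF7) = 0xC8.
C[3]: P[3] ⊕ 0xC8 = 0xFF; E(K, 0xFF) = 0xD0.
C[4]: P[4] ⊕ 0xD0 = 0xA5; E(K, 0xA5) = 0x76.

C[4] = 0x76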